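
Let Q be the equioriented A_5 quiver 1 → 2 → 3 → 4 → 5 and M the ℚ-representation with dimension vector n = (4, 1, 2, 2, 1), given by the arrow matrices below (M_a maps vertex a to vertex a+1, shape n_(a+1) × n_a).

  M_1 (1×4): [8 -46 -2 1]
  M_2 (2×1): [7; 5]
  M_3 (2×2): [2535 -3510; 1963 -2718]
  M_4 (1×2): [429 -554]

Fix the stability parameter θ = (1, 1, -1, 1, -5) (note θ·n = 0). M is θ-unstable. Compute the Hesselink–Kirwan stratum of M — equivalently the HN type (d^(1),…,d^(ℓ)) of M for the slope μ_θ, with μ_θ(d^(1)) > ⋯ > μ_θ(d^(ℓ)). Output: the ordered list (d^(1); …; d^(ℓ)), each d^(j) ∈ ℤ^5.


Interval decomposition of M: I[1,1]^3, I[1,5], I[3,3], I[4,4].
HN type (ℓ=3): μ^(1)=1; μ^(2)=-3/5; μ^(3)=-1

((3, 0, 0, 1, 0); (1, 1, 1, 1, 1); (0, 0, 1, 0, 0))


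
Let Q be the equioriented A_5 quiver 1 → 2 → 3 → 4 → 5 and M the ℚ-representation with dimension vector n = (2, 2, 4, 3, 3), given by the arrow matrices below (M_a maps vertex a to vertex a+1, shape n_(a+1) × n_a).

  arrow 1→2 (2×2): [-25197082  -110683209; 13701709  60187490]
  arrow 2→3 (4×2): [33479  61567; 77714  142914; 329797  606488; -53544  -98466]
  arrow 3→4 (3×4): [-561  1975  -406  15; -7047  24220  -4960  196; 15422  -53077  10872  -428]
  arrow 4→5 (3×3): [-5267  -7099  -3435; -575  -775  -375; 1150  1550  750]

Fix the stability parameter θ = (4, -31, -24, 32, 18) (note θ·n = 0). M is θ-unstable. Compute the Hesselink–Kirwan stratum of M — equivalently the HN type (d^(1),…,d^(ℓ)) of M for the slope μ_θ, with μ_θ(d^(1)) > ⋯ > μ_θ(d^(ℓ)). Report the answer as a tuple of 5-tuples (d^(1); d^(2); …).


Interval decomposition of M: I[1,3], I[1,4], I[3,4], I[3,5], I[5,5]^2.
HN type (ℓ=5): μ^(1)=32; μ^(2)=25; μ^(3)=18; μ^(4)=-17; μ^(5)=-24

((0, 0, 0, 2, 0); (0, 0, 0, 1, 1); (0, 0, 0, 0, 2); (2, 2, 2, 0, 0); (0, 0, 2, 0, 0))


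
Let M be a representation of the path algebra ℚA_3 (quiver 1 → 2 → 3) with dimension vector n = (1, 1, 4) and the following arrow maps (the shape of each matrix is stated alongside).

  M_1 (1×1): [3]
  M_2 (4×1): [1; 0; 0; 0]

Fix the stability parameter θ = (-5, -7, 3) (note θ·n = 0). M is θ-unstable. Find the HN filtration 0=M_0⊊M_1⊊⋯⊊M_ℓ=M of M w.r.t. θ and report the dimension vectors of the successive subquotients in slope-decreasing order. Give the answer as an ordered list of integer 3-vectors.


Interval decomposition of M: I[1,3], I[3,3]^3.
HN type (ℓ=2): μ^(1)=3; μ^(2)=-6

((0, 0, 4); (1, 1, 0))


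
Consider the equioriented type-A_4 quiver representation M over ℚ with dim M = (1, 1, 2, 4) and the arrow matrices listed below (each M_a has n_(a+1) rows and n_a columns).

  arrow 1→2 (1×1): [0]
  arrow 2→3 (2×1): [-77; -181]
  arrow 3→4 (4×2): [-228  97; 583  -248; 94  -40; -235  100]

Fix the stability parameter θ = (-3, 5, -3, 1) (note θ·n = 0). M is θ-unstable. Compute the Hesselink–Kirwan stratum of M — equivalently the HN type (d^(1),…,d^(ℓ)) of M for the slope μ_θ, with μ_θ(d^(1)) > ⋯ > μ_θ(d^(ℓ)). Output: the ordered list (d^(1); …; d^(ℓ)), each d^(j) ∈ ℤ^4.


Via rank(M_{q-1}∘⋯∘M_p): M ≅ I[1,1], I[2,4], I[3,4], I[4,4]^2.
μ_θ-semistable layers: μ^(1)=1; μ^(2)=-3

((0, 1, 1, 4); (1, 0, 1, 0))


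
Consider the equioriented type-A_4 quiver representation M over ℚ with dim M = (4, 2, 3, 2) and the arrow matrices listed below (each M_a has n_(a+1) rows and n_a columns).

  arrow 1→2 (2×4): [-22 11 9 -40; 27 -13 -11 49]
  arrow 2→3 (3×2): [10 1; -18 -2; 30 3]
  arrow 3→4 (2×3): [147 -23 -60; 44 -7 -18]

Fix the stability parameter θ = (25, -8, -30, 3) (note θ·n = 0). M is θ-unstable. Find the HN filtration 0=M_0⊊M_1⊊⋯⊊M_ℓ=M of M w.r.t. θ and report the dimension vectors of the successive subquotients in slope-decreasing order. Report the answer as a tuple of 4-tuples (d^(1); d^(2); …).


Via rank(M_{q-1}∘⋯∘M_p): M ≅ I[1,1]^2, I[1,4]^2, I[3,3].
μ_θ-semistable layers: μ^(1)=25; μ^(2)=3; μ^(3)=-13/3; μ^(4)=-30

((2, 0, 0, 0); (0, 0, 0, 2); (2, 2, 2, 0); (0, 0, 1, 0))


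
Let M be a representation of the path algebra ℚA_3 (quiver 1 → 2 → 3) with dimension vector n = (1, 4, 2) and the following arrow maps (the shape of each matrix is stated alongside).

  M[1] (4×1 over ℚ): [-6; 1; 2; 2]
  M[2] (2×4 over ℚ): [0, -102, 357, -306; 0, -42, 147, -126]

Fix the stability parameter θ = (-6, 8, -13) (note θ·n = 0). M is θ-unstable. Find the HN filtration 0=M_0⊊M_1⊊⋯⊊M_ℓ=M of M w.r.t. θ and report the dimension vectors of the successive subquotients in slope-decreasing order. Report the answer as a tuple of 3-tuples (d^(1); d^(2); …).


Barcode: M ≅ I[1,2], I[2,2]^2, I[2,3], I[3,3]. HN layers by μ_θ (4 steps, strictly decreasing):
  μ^(1)=8; μ^(2)=-5/2; μ^(3)=-6; μ^(4)=-13

((0, 3, 0); (0, 1, 1); (1, 0, 0); (0, 0, 1))


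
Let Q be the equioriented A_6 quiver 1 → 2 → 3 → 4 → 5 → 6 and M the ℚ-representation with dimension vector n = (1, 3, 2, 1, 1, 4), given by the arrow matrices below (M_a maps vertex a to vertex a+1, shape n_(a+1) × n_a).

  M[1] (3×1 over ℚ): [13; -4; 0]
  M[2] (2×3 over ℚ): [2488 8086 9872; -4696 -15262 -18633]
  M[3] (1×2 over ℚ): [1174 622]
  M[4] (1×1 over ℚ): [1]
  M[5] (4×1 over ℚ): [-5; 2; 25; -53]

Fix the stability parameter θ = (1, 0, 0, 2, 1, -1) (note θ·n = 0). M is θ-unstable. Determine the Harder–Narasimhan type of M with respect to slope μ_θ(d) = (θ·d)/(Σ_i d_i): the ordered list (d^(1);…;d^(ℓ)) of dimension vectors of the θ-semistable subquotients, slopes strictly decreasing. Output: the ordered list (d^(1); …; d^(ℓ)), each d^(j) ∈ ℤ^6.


Via rank(M_{q-1}∘⋯∘M_p): M ≅ I[1,2], I[2,3], I[2,6], I[6,6]^3.
μ_θ-semistable layers: μ^(1)=2/3; μ^(2)=1/2; μ^(3)=0; μ^(4)=-1

((0, 0, 0, 1, 1, 1); (1, 1, 0, 0, 0, 0); (0, 2, 2, 0, 0, 0); (0, 0, 0, 0, 0, 3))


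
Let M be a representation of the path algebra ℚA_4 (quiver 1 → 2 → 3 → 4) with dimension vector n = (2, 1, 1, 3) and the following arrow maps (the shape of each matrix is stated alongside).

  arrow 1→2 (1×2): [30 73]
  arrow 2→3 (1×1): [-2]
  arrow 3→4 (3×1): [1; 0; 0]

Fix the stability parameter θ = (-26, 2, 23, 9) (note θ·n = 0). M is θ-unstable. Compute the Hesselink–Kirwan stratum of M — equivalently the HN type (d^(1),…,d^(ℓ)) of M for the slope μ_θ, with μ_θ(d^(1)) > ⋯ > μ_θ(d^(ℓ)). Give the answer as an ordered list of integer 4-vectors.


Via rank(M_{q-1}∘⋯∘M_p): M ≅ I[1,1], I[1,4], I[4,4]^2.
μ_θ-semistable layers: μ^(1)=16; μ^(2)=9; μ^(3)=2; μ^(4)=-26

((0, 0, 1, 1); (0, 0, 0, 2); (0, 1, 0, 0); (2, 0, 0, 0))


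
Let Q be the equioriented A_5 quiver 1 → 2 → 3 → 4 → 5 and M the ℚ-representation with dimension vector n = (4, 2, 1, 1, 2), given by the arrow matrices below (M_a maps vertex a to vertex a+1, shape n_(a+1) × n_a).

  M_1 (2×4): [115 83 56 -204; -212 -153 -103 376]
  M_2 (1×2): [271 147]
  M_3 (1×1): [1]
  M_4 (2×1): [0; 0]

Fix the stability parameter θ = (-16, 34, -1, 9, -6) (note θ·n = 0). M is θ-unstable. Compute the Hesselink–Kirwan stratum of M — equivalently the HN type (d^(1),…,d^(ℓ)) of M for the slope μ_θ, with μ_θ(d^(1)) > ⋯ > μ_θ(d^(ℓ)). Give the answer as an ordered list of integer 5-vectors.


Interval decomposition of M: I[1,1]^2, I[1,2], I[1,4], I[5,5]^2.
HN type (ℓ=4): μ^(1)=34; μ^(2)=14; μ^(3)=-6; μ^(4)=-16

((0, 1, 0, 0, 0); (0, 1, 1, 1, 0); (0, 0, 0, 0, 2); (4, 0, 0, 0, 0))


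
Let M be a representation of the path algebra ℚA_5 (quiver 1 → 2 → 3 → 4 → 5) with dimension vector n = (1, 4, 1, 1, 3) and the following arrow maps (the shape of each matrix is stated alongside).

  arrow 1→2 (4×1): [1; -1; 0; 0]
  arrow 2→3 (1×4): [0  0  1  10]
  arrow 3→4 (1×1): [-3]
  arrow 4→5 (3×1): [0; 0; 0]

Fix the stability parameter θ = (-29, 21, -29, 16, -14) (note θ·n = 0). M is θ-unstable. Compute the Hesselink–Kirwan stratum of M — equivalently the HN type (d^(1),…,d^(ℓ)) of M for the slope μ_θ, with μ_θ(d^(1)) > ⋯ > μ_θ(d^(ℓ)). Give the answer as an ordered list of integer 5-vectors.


Via rank(M_{q-1}∘⋯∘M_p): M ≅ I[1,2], I[2,2]^2, I[2,4], I[5,5]^3.
μ_θ-semistable layers: μ^(1)=21; μ^(2)=16; μ^(3)=-4; μ^(4)=-14; μ^(5)=-29

((0, 3, 0, 0, 0); (0, 0, 0, 1, 0); (0, 1, 1, 0, 0); (0, 0, 0, 0, 3); (1, 0, 0, 0, 0))


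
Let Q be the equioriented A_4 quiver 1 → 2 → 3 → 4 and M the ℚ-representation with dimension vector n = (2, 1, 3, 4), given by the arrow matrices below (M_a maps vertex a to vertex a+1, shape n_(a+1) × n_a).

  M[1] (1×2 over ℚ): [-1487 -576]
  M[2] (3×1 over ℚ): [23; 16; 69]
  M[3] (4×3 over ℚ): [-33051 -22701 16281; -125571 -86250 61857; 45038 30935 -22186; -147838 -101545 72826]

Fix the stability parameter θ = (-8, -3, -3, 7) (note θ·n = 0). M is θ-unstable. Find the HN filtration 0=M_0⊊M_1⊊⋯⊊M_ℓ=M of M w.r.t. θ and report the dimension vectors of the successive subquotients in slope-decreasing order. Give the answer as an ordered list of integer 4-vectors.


Barcode: M ≅ I[1,1], I[1,3], I[3,4]^2, I[4,4]^2. HN layers by μ_θ (3 steps, strictly decreasing):
  μ^(1)=7; μ^(2)=-3; μ^(3)=-8

((0, 0, 0, 4); (0, 1, 3, 0); (2, 0, 0, 0))


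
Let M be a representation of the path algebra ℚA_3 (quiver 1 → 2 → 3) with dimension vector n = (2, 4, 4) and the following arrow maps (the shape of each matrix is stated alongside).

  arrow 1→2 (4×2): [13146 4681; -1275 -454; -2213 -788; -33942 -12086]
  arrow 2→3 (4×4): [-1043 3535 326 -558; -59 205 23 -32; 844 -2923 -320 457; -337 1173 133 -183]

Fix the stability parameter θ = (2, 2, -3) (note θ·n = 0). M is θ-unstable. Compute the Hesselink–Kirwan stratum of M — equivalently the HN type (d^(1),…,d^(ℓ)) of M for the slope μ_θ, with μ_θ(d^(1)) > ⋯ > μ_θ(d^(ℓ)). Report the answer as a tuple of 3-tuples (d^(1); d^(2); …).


Via rank(M_{q-1}∘⋯∘M_p): M ≅ I[1,3]^2, I[2,3]^2.
μ_θ-semistable layers: μ^(1)=1/3; μ^(2)=-1/2

((2, 2, 2); (0, 2, 2))


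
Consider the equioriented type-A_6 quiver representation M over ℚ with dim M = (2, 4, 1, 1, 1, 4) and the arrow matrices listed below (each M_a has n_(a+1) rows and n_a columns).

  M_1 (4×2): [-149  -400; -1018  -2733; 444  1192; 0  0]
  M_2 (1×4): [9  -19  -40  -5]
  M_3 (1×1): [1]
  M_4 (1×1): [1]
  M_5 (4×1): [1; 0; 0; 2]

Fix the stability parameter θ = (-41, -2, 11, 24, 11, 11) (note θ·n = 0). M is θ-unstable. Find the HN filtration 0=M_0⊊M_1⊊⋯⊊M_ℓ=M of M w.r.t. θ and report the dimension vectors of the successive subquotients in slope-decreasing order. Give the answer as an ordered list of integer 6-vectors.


Interval decomposition of M: I[1,2], I[1,6], I[2,2]^2, I[6,6]^3.
HN type (ℓ=4): μ^(1)=46/3; μ^(2)=11; μ^(3)=-2; μ^(4)=-41

((0, 0, 0, 1, 1, 1); (0, 0, 1, 0, 0, 3); (0, 4, 0, 0, 0, 0); (2, 0, 0, 0, 0, 0))


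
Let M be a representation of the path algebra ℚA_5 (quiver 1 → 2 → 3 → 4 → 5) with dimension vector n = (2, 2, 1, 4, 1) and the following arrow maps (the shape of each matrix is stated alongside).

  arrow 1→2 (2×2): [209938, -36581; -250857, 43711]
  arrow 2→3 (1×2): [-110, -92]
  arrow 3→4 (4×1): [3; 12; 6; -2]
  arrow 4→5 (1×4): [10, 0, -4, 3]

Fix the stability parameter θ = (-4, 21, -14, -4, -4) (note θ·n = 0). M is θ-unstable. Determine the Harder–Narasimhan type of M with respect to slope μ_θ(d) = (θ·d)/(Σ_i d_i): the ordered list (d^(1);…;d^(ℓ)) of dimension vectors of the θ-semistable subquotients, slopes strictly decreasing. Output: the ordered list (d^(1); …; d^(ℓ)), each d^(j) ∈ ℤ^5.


Barcode: M ≅ I[1,2], I[1,4], I[4,4]^2, I[4,5]. HN layers by μ_θ (3 steps, strictly decreasing):
  μ^(1)=21; μ^(2)=1; μ^(3)=-4

((0, 1, 0, 0, 0); (0, 1, 1, 1, 0); (2, 0, 0, 3, 1))


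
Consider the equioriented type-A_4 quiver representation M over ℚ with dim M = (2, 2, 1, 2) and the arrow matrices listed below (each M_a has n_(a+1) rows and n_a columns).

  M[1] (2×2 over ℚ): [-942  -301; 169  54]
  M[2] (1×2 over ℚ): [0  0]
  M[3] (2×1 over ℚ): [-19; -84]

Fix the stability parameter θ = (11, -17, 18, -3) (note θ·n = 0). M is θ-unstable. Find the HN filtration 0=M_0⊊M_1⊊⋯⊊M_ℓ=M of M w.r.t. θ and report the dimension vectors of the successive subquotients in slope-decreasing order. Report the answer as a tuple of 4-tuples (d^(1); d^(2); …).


Barcode: M ≅ I[1,2]^2, I[3,4], I[4,4]. HN layers by μ_θ (2 steps, strictly decreasing):
  μ^(1)=15/2; μ^(2)=-3

((0, 0, 1, 1); (2, 2, 0, 1))


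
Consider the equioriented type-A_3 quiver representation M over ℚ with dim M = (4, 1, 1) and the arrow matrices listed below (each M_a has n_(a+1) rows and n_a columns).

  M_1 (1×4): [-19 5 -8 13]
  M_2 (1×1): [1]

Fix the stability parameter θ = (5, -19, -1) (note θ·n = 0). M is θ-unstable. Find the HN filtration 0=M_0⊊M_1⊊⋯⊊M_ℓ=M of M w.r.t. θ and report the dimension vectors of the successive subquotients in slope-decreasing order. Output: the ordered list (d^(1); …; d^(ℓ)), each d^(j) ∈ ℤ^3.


Interval decomposition of M: I[1,1]^3, I[1,3].
HN type (ℓ=3): μ^(1)=5; μ^(2)=-1; μ^(3)=-7

((3, 0, 0); (0, 0, 1); (1, 1, 0))


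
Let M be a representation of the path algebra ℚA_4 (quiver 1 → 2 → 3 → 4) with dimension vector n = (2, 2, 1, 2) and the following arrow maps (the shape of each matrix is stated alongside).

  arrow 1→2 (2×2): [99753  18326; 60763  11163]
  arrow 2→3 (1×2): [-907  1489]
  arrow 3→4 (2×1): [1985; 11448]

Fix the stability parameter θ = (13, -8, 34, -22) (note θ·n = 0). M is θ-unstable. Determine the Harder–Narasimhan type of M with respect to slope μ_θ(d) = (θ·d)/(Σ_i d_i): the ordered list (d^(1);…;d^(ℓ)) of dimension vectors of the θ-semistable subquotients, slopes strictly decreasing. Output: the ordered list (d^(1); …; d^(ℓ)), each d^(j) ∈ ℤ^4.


Interval decomposition of M: I[1,2], I[1,4], I[4,4].
HN type (ℓ=3): μ^(1)=6; μ^(2)=5/2; μ^(3)=-22

((0, 0, 1, 1); (2, 2, 0, 0); (0, 0, 0, 1))


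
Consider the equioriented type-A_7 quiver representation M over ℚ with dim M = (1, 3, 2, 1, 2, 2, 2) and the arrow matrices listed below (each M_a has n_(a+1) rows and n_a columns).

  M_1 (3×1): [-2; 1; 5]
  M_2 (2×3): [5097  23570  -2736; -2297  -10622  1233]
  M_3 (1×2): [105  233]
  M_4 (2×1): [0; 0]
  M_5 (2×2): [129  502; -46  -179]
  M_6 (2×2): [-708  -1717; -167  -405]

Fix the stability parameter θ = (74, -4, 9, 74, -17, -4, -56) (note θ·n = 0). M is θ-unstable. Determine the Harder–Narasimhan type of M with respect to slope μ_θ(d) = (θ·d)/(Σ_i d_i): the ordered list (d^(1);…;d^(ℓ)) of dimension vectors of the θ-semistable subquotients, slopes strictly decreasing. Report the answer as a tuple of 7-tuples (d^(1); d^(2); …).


Via rank(M_{q-1}∘⋯∘M_p): M ≅ I[1,4], I[2,2], I[2,3], I[5,7]^2.
μ_θ-semistable layers: μ^(1)=74; μ^(2)=79/3; μ^(3)=9; μ^(4)=-4; μ^(5)=-77/3

((0, 0, 0, 1, 0, 0, 0); (1, 1, 1, 0, 0, 0, 0); (0, 0, 1, 0, 0, 0, 0); (0, 2, 0, 0, 0, 0, 0); (0, 0, 0, 0, 2, 2, 2))


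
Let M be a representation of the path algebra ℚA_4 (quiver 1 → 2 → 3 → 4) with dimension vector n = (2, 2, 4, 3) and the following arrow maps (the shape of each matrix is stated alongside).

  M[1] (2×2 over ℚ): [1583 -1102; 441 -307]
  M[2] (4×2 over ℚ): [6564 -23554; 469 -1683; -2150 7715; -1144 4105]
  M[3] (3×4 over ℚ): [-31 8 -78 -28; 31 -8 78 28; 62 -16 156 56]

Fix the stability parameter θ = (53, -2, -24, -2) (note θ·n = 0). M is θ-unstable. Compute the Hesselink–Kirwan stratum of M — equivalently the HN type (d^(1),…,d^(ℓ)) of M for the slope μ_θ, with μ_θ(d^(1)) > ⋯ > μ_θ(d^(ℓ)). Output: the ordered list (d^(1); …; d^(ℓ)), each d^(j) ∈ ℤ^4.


Barcode: M ≅ I[1,3]^2, I[3,3], I[3,4], I[4,4]^2. HN layers by μ_θ (3 steps, strictly decreasing):
  μ^(1)=9; μ^(2)=-2; μ^(3)=-24

((2, 2, 2, 0); (0, 0, 0, 3); (0, 0, 2, 0))


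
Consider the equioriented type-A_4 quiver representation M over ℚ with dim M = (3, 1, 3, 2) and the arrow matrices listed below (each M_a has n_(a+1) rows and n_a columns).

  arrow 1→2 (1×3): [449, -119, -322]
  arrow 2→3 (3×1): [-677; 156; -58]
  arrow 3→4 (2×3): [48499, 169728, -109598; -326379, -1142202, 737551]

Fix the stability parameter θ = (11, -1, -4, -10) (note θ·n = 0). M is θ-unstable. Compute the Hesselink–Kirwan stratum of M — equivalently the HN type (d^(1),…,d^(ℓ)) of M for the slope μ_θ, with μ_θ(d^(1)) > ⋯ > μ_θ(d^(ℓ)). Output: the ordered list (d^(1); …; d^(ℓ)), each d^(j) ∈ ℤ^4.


Interval decomposition of M: I[1,1]^2, I[1,4], I[3,3], I[3,4].
HN type (ℓ=4): μ^(1)=11; μ^(2)=-1; μ^(3)=-4; μ^(4)=-7

((2, 0, 0, 0); (1, 1, 1, 1); (0, 0, 1, 0); (0, 0, 1, 1))


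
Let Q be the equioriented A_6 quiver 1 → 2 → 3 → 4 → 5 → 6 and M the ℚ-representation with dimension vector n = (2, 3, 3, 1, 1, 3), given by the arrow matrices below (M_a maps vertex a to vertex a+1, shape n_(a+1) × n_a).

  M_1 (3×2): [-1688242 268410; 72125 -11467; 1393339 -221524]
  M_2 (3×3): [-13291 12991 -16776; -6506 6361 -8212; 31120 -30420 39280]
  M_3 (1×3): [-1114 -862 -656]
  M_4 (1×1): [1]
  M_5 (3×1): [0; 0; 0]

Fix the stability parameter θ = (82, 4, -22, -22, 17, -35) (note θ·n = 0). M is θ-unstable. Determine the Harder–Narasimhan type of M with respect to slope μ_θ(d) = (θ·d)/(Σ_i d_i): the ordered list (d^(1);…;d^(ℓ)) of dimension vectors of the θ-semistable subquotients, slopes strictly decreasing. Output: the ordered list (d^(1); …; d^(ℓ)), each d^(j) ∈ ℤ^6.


Interval decomposition of M: I[1,2], I[1,3], I[2,5], I[3,3], I[6,6]^3.
HN type (ℓ=6): μ^(1)=43; μ^(2)=64/3; μ^(3)=17; μ^(4)=-40/3; μ^(5)=-22; μ^(6)=-35

((1, 1, 0, 0, 0, 0); (1, 1, 1, 0, 0, 0); (0, 0, 0, 0, 1, 0); (0, 1, 1, 1, 0, 0); (0, 0, 1, 0, 0, 0); (0, 0, 0, 0, 0, 3))


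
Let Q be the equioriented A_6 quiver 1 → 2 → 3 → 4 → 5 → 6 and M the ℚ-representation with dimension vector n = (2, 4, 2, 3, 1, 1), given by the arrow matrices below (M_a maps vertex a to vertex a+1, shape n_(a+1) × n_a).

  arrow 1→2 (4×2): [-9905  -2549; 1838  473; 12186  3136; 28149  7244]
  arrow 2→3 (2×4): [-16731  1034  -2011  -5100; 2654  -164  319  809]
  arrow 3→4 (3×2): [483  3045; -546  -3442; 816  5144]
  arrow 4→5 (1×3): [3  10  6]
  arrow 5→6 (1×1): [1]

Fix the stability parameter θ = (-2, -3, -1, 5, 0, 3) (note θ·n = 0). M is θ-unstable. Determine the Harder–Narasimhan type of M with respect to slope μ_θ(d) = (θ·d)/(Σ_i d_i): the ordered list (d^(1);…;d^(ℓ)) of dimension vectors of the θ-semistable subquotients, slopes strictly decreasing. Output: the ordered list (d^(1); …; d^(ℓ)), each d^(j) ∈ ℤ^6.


Interval decomposition of M: I[1,4], I[1,6], I[2,2]^2, I[4,4].
HN type (ℓ=6): μ^(1)=5; μ^(2)=3; μ^(3)=5/2; μ^(4)=-1; μ^(5)=-5/2; μ^(6)=-3

((0, 0, 0, 2, 0, 0); (0, 0, 0, 0, 0, 1); (0, 0, 0, 1, 1, 0); (0, 0, 2, 0, 0, 0); (2, 2, 0, 0, 0, 0); (0, 2, 0, 0, 0, 0))


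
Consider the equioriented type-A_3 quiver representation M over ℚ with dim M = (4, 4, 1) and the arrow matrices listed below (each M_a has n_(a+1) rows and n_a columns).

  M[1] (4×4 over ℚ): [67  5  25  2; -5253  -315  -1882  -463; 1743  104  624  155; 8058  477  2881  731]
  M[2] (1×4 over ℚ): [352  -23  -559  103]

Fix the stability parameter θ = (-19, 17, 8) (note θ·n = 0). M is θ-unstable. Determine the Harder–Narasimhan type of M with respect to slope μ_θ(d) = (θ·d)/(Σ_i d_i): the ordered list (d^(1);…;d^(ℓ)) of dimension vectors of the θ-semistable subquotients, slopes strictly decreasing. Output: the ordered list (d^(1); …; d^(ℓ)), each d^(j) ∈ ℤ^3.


Via rank(M_{q-1}∘⋯∘M_p): M ≅ I[1,2]^3, I[1,3].
μ_θ-semistable layers: μ^(1)=17; μ^(2)=25/2; μ^(3)=-19

((0, 3, 0); (0, 1, 1); (4, 0, 0))


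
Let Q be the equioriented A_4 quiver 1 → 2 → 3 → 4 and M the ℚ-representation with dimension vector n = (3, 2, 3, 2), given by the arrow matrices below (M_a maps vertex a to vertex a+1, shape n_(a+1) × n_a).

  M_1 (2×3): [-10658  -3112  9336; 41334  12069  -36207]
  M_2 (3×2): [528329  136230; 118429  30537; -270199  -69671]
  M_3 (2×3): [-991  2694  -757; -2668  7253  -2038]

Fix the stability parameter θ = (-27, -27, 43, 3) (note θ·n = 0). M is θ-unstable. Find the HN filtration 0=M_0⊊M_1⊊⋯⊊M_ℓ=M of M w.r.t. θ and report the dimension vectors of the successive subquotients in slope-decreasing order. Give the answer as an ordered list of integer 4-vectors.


Barcode: M ≅ I[1,1], I[1,4]^2, I[3,3]. HN layers by μ_θ (3 steps, strictly decreasing):
  μ^(1)=43; μ^(2)=23; μ^(3)=-27

((0, 0, 1, 0); (0, 0, 2, 2); (3, 2, 0, 0))


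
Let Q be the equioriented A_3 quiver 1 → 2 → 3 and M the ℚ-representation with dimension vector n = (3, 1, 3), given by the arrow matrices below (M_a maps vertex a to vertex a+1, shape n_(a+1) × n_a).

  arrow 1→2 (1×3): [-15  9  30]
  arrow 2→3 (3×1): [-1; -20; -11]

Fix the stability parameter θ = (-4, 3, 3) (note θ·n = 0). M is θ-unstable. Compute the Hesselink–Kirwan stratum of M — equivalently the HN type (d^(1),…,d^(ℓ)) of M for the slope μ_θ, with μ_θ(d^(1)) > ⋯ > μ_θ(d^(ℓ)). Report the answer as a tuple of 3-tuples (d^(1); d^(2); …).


Barcode: M ≅ I[1,1]^2, I[1,3], I[3,3]^2. HN layers by μ_θ (2 steps, strictly decreasing):
  μ^(1)=3; μ^(2)=-4

((0, 1, 3); (3, 0, 0))


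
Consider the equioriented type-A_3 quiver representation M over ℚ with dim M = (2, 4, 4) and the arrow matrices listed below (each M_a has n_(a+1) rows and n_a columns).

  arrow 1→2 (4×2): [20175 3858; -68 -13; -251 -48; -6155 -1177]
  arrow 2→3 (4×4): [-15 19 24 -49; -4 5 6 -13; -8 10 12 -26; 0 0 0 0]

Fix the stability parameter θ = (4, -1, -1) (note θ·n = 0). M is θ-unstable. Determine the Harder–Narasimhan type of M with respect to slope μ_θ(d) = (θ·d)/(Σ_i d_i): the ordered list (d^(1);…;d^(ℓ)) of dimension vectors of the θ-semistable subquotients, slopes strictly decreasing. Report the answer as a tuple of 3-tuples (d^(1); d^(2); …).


Barcode: M ≅ I[1,3]^2, I[2,2]^2, I[3,3]^2. HN layers by μ_θ (2 steps, strictly decreasing):
  μ^(1)=2/3; μ^(2)=-1

((2, 2, 2); (0, 2, 2))


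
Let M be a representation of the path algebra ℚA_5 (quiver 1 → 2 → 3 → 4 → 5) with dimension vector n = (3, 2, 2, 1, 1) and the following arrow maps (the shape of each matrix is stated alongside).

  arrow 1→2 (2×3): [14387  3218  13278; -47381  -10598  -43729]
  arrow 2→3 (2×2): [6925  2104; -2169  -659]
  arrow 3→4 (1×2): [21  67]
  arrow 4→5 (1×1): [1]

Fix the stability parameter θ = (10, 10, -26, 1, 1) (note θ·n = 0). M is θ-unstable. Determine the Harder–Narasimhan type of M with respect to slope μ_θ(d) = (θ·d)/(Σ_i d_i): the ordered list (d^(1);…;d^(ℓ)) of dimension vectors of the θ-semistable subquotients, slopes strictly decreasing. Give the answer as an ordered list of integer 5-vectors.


Interval decomposition of M: I[1,1], I[1,3], I[1,5].
HN type (ℓ=3): μ^(1)=10; μ^(2)=1; μ^(3)=-2

((1, 0, 0, 0, 0); (0, 0, 0, 1, 1); (2, 2, 2, 0, 0))


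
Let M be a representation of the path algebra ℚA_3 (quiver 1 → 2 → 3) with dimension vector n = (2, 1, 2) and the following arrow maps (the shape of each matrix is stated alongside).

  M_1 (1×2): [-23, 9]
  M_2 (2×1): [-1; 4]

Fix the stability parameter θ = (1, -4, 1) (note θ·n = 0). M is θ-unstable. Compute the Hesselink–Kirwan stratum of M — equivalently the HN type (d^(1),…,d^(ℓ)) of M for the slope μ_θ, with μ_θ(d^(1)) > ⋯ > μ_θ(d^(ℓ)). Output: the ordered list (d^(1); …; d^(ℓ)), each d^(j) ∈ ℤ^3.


Interval decomposition of M: I[1,1], I[1,3], I[3,3].
HN type (ℓ=2): μ^(1)=1; μ^(2)=-3/2

((1, 0, 2); (1, 1, 0))


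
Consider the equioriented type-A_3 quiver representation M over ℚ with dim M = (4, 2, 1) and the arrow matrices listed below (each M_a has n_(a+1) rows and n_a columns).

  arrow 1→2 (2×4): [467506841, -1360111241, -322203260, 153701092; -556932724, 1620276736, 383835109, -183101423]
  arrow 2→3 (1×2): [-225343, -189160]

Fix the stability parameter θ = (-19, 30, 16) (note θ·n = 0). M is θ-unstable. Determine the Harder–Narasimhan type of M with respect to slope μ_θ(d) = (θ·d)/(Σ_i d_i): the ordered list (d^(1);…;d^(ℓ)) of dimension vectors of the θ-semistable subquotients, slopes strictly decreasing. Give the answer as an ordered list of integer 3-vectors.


Interval decomposition of M: I[1,1]^2, I[1,2], I[1,3].
HN type (ℓ=3): μ^(1)=30; μ^(2)=23; μ^(3)=-19

((0, 1, 0); (0, 1, 1); (4, 0, 0))


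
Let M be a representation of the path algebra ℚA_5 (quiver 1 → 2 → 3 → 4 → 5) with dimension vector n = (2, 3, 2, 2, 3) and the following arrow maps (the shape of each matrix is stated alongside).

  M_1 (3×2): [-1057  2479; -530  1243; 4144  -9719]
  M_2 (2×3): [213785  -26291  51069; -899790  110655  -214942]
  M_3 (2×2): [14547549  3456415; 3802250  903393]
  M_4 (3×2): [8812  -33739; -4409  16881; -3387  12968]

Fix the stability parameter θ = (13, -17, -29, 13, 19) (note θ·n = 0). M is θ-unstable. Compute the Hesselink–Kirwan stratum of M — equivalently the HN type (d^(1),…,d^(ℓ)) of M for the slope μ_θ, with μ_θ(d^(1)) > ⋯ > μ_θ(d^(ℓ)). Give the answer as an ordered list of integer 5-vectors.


Barcode: M ≅ I[1,5]^2, I[2,2], I[5,5]. HN layers by μ_θ (4 steps, strictly decreasing):
  μ^(1)=19; μ^(2)=13; μ^(3)=-11; μ^(4)=-17

((0, 0, 0, 0, 3); (0, 0, 0, 2, 0); (2, 2, 2, 0, 0); (0, 1, 0, 0, 0))


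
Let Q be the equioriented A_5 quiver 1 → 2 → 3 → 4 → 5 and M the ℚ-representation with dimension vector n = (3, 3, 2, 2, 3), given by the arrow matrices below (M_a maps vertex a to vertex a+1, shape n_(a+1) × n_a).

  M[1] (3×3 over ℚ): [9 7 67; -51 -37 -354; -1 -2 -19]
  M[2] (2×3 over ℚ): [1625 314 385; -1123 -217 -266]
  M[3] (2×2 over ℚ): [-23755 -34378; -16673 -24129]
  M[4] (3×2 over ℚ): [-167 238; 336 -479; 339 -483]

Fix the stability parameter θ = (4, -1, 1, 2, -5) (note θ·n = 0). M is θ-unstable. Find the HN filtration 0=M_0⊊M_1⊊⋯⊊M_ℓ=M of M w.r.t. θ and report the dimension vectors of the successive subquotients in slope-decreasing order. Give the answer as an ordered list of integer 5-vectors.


Interval decomposition of M: I[1,2], I[1,5]^2, I[5,5].
HN type (ℓ=3): μ^(1)=3/2; μ^(2)=1/5; μ^(3)=-5

((1, 1, 0, 0, 0); (2, 2, 2, 2, 2); (0, 0, 0, 0, 1))


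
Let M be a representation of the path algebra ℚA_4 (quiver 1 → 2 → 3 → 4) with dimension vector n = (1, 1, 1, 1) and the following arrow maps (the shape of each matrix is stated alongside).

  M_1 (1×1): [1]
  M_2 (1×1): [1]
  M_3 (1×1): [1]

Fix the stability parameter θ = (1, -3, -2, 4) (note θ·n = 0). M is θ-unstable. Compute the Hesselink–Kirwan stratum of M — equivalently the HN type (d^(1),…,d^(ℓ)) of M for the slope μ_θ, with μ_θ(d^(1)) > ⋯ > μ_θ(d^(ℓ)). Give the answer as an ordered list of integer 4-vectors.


Interval decomposition of M: I[1,4].
HN type (ℓ=2): μ^(1)=4; μ^(2)=-4/3

((0, 0, 0, 1); (1, 1, 1, 0))


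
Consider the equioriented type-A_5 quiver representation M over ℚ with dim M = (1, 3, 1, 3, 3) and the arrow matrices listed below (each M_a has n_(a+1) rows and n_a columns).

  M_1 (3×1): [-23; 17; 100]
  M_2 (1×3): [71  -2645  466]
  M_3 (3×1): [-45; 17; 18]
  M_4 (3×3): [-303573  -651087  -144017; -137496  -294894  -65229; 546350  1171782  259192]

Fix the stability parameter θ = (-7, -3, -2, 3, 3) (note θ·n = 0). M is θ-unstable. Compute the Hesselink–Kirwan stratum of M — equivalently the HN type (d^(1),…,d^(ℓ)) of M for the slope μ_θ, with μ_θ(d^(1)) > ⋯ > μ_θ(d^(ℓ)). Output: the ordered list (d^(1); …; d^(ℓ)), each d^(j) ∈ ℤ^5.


Via rank(M_{q-1}∘⋯∘M_p): M ≅ I[1,4], I[2,2]^2, I[4,5]^2, I[5,5].
μ_θ-semistable layers: μ^(1)=3; μ^(2)=-2; μ^(3)=-3; μ^(4)=-7

((0, 0, 0, 3, 3); (0, 0, 1, 0, 0); (0, 3, 0, 0, 0); (1, 0, 0, 0, 0))


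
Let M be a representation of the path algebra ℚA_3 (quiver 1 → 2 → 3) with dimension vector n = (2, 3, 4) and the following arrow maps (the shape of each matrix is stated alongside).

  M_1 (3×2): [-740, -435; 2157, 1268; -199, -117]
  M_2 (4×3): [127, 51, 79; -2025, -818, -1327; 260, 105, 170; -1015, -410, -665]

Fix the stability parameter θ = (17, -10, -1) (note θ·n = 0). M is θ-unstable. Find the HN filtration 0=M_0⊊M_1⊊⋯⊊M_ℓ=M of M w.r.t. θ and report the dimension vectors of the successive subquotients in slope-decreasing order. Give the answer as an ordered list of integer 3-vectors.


Barcode: M ≅ I[1,2], I[1,3], I[2,3], I[3,3]^2. HN layers by μ_θ (4 steps, strictly decreasing):
  μ^(1)=7/2; μ^(2)=2; μ^(3)=-1; μ^(4)=-10

((1, 1, 0); (1, 1, 1); (0, 0, 3); (0, 1, 0))


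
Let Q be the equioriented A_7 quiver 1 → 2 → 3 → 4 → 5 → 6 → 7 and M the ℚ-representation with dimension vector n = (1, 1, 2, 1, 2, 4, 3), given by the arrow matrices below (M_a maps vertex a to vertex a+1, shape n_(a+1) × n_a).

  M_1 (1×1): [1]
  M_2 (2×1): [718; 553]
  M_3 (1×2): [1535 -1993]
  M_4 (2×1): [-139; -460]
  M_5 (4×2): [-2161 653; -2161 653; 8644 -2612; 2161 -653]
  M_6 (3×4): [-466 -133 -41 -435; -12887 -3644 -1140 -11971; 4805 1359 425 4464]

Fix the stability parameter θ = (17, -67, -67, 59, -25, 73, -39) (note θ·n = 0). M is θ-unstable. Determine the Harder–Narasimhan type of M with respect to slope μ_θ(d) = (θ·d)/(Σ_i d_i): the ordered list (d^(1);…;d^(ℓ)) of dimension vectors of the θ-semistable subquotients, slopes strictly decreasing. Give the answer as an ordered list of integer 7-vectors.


Barcode: M ≅ I[1,6], I[3,3], I[5,5], I[6,7]^3. HN layers by μ_θ (5 steps, strictly decreasing):
  μ^(1)=73; μ^(2)=17; μ^(3)=-25; μ^(4)=-39; μ^(5)=-67

((0, 0, 0, 0, 0, 1, 0); (0, 0, 0, 1, 1, 3, 3); (0, 0, 0, 0, 1, 0, 0); (1, 1, 1, 0, 0, 0, 0); (0, 0, 1, 0, 0, 0, 0))


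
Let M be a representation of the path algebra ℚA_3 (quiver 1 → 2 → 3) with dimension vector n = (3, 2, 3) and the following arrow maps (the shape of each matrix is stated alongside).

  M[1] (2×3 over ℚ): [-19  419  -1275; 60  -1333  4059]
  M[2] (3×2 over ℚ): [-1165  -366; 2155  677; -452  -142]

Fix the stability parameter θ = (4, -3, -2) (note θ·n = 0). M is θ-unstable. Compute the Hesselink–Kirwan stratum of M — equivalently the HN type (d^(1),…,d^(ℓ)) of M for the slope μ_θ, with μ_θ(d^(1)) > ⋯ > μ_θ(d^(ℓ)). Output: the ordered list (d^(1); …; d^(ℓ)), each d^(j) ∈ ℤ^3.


Barcode: M ≅ I[1,1], I[1,3]^2, I[3,3]. HN layers by μ_θ (3 steps, strictly decreasing):
  μ^(1)=4; μ^(2)=-1/3; μ^(3)=-2

((1, 0, 0); (2, 2, 2); (0, 0, 1))


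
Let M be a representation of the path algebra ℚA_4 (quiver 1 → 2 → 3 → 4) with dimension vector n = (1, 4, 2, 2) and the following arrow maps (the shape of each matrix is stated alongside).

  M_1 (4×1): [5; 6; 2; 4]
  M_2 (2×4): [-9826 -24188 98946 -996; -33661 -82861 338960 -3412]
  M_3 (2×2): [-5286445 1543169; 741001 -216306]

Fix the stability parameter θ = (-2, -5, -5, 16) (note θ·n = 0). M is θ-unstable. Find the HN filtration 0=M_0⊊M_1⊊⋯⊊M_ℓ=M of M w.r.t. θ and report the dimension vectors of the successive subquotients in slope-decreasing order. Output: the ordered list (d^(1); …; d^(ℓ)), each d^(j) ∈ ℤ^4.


Barcode: M ≅ I[1,4], I[2,2]^2, I[2,4]. HN layers by μ_θ (3 steps, strictly decreasing):
  μ^(1)=16; μ^(2)=-4; μ^(3)=-5

((0, 0, 0, 2); (1, 1, 1, 0); (0, 3, 1, 0))


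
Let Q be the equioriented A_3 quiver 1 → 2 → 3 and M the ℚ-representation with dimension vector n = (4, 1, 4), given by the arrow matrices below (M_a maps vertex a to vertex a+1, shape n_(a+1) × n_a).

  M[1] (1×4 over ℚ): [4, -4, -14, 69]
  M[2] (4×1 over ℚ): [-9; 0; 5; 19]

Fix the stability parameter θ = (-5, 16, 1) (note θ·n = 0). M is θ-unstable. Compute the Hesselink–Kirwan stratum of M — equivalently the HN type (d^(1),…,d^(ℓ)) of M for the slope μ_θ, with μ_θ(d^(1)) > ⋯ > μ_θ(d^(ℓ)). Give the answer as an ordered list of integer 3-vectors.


Barcode: M ≅ I[1,1]^3, I[1,3], I[3,3]^3. HN layers by μ_θ (3 steps, strictly decreasing):
  μ^(1)=17/2; μ^(2)=1; μ^(3)=-5

((0, 1, 1); (0, 0, 3); (4, 0, 0))


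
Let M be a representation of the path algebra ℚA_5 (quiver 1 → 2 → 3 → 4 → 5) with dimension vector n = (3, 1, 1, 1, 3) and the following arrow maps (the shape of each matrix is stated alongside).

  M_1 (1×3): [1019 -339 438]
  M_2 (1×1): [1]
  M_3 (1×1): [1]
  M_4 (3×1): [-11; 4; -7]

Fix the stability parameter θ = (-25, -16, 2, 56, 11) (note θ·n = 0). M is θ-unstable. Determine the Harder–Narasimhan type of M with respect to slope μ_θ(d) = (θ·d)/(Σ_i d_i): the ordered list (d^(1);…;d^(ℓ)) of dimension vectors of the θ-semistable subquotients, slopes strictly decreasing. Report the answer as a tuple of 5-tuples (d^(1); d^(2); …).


Barcode: M ≅ I[1,1]^2, I[1,5], I[5,5]^2. HN layers by μ_θ (5 steps, strictly decreasing):
  μ^(1)=67/2; μ^(2)=11; μ^(3)=2; μ^(4)=-16; μ^(5)=-25

((0, 0, 0, 1, 1); (0, 0, 0, 0, 2); (0, 0, 1, 0, 0); (0, 1, 0, 0, 0); (3, 0, 0, 0, 0))


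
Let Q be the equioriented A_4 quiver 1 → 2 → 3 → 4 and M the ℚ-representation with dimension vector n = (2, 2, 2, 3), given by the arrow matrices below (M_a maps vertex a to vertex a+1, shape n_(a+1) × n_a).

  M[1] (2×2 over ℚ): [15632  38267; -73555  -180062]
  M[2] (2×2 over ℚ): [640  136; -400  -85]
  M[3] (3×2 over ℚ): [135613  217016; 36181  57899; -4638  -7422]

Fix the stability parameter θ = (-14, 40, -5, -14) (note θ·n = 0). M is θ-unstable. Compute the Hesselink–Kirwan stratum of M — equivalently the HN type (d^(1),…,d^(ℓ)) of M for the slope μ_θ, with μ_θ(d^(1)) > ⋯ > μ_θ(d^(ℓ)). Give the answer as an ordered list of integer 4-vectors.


Barcode: M ≅ I[1,2], I[1,4], I[3,4], I[4,4]. HN layers by μ_θ (4 steps, strictly decreasing):
  μ^(1)=40; μ^(2)=7; μ^(3)=-19/2; μ^(4)=-14

((0, 1, 0, 0); (0, 1, 1, 1); (0, 0, 1, 1); (2, 0, 0, 1))


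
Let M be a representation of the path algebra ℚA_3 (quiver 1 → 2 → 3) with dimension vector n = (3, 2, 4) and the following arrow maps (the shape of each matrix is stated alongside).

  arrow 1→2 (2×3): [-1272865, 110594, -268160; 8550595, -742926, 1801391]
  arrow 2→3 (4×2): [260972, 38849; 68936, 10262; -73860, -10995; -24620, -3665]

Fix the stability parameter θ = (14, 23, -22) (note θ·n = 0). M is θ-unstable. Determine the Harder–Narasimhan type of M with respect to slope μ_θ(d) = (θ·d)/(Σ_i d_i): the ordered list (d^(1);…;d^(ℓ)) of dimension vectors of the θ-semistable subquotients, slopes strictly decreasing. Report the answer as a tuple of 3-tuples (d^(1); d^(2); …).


Via rank(M_{q-1}∘⋯∘M_p): M ≅ I[1,1], I[1,2], I[1,3], I[3,3]^3.
μ_θ-semistable layers: μ^(1)=23; μ^(2)=14; μ^(3)=5; μ^(4)=-22

((0, 1, 0); (2, 0, 0); (1, 1, 1); (0, 0, 3))


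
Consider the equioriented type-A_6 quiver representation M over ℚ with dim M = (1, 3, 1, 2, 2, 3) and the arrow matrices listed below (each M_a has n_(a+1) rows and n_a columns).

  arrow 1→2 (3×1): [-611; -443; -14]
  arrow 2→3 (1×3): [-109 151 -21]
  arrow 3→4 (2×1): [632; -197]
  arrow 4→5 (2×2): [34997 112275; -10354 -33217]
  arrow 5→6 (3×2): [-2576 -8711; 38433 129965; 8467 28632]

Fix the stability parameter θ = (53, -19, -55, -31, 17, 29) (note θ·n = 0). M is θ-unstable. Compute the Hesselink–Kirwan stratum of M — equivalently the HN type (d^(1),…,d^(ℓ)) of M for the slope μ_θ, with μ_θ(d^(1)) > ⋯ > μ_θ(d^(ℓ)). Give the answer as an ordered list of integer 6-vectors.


Via rank(M_{q-1}∘⋯∘M_p): M ≅ I[1,2], I[2,2], I[2,6], I[4,6], I[6,6].
μ_θ-semistable layers: μ^(1)=29; μ^(2)=17; μ^(3)=-19; μ^(4)=-31; μ^(5)=-37

((0, 0, 0, 0, 0, 3); (1, 1, 0, 0, 2, 0); (0, 1, 0, 0, 0, 0); (0, 0, 0, 2, 0, 0); (0, 1, 1, 0, 0, 0))


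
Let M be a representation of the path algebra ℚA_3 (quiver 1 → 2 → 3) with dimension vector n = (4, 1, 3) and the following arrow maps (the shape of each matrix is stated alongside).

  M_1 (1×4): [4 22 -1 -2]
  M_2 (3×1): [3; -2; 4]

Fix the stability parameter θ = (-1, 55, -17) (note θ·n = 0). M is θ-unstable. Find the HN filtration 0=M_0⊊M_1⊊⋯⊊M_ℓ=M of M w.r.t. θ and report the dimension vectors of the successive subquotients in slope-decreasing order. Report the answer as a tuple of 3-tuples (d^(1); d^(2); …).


Via rank(M_{q-1}∘⋯∘M_p): M ≅ I[1,1]^3, I[1,3], I[3,3]^2.
μ_θ-semistable layers: μ^(1)=19; μ^(2)=-1; μ^(3)=-17

((0, 1, 1); (4, 0, 0); (0, 0, 2))


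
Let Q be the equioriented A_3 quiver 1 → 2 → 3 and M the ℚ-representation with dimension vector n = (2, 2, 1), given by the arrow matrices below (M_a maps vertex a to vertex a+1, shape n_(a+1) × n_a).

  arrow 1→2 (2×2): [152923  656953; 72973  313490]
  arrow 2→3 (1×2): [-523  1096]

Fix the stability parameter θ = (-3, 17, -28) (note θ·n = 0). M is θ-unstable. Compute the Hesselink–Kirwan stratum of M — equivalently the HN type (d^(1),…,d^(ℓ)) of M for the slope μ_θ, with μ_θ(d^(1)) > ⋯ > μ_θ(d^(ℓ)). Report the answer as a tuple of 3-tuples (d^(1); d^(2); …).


Via rank(M_{q-1}∘⋯∘M_p): M ≅ I[1,2], I[1,3].
μ_θ-semistable layers: μ^(1)=17; μ^(2)=-3; μ^(3)=-14/3

((0, 1, 0); (1, 0, 0); (1, 1, 1))


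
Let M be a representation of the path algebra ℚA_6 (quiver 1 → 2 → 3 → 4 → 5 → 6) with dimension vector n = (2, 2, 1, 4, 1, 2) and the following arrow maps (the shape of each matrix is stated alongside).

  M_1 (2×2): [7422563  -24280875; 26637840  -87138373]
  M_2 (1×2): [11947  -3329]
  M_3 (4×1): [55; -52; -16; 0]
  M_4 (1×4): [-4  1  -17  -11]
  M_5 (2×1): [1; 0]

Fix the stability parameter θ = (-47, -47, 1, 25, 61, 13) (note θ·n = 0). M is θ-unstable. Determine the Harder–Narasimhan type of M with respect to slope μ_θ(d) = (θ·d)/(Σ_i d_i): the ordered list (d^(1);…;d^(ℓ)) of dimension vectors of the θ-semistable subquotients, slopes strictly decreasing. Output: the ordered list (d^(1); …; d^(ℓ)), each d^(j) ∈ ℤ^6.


Barcode: M ≅ I[1,2], I[1,4], I[4,4]^2, I[4,6], I[6,6]. HN layers by μ_θ (5 steps, strictly decreasing):
  μ^(1)=37; μ^(2)=25; μ^(3)=13; μ^(4)=1; μ^(5)=-47

((0, 0, 0, 0, 1, 1); (0, 0, 0, 4, 0, 0); (0, 0, 0, 0, 0, 1); (0, 0, 1, 0, 0, 0); (2, 2, 0, 0, 0, 0))


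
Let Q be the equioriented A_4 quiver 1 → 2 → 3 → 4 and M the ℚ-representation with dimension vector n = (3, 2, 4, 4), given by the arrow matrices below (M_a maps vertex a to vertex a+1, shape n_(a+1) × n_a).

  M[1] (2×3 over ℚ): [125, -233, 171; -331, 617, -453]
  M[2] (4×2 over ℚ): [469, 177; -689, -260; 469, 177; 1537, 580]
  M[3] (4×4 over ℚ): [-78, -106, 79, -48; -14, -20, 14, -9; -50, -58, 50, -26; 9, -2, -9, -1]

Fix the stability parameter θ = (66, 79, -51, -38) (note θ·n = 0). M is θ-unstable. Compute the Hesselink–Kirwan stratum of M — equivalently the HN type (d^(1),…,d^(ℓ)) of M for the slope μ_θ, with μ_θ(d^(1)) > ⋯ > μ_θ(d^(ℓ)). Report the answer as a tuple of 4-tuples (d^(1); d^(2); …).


Interval decomposition of M: I[1,1], I[1,4]^2, I[3,4]^2.
HN type (ℓ=4): μ^(1)=66; μ^(2)=14; μ^(3)=-38; μ^(4)=-51

((1, 0, 0, 0); (2, 2, 2, 2); (0, 0, 0, 2); (0, 0, 2, 0))


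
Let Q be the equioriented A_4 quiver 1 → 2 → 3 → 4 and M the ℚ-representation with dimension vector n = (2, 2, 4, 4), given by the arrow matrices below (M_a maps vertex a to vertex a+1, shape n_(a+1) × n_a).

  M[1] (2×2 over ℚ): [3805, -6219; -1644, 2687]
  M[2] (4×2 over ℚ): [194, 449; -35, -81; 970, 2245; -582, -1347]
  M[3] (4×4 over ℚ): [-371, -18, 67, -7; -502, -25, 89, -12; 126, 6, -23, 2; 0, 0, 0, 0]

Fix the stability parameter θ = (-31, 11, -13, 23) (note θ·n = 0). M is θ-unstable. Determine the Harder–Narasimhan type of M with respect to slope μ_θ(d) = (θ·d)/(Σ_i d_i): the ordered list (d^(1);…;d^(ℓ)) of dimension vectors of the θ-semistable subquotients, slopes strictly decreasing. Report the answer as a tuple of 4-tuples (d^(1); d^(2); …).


Interval decomposition of M: I[1,4]^2, I[3,3], I[3,4], I[4,4].
HN type (ℓ=4): μ^(1)=23; μ^(2)=-1; μ^(3)=-13; μ^(4)=-31

((0, 0, 0, 4); (0, 2, 2, 0); (0, 0, 2, 0); (2, 0, 0, 0))
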